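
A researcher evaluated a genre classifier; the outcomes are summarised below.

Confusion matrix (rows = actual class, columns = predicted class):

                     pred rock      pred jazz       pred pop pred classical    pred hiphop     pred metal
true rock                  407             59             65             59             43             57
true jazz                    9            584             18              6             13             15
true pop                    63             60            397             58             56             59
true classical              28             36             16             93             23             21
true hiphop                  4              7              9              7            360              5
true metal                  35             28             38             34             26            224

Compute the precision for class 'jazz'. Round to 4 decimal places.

Treat 'jazz' as positive and all other classes as negative.
precision = TP/(TP+FP).
jazz: TP=584, FP=59+60+36+7+28=190 → 584/774 = 0.75452

0.7545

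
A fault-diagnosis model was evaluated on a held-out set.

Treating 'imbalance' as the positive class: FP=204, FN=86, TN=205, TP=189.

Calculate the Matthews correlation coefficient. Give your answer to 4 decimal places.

MCC = (TP·TN − FP·FN) / √((TP+FP)(TP+FN)(TN+FP)(TN+FN))
Numerator = 189·205 − 204·86 = 21201
Denominator = √(393·275·409·291) = √12862978425 = 113415.0714
MCC = 21201 / 113415.0714 = 0.1869

0.1869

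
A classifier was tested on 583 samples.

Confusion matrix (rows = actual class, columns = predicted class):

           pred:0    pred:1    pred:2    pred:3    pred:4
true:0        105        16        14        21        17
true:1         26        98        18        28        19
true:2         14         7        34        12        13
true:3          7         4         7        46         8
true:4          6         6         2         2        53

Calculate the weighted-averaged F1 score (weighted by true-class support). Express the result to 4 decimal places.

Per-class F1 score (2·TP/(2·TP+FP+FN)):
  0: TP=105, FP=26+14+7+6=53, FN=16+14+21+17=68 → 210/331 = 0.63444
  1: TP=98, FP=16+7+4+6=33, FN=26+18+28+19=91 → 196/320 = 0.61250
  2: TP=34, FP=14+18+7+2=41, FN=14+7+12+13=46 → 68/155 = 0.43871
  3: TP=46, FP=21+28+12+2=63, FN=7+4+7+8=26 → 92/181 = 0.50829
  4: TP=53, FP=17+19+13+8=57, FN=6+6+2+2=16 → 106/179 = 0.59218
Weighted-F1 score = Σ (supportᵢ/N)·F1 scoreᵢ with N=583: (173/583)·0.63444 + (189/583)·0.61250 + (80/583)·0.43871 + (72/583)·0.50829 + (69/583)·0.59218 = 0.5799

0.5799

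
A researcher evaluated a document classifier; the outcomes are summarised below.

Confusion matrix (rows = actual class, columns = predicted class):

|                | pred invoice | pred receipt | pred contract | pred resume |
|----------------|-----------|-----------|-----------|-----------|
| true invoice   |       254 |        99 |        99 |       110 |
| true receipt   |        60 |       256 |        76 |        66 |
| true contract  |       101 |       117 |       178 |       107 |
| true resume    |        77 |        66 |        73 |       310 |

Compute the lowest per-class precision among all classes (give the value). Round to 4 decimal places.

0.4178

Per-class precision (TP/(TP+FP)):
  invoice: TP=254, FP=60+101+77=238 → 254/492 = 0.51626
  receipt: TP=256, FP=99+117+66=282 → 256/538 = 0.47584
  contract: TP=178, FP=99+76+73=248 → 178/426 = 0.41784
  resume: TP=310, FP=110+66+107=283 → 310/593 = 0.52277
Lowest is class 'contract' with precision = 0.4178.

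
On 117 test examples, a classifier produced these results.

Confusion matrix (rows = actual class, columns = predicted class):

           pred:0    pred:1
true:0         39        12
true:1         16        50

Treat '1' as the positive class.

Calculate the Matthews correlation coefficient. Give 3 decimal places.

0.519

MCC = (TP·TN − FP·FN) / √((TP+FP)(TP+FN)(TN+FP)(TN+FN))
Numerator = 50·39 − 12·16 = 1758
Denominator = √(62·66·51·55) = √11478060 = 3387.9286
MCC = 1758 / 3387.9286 = 0.519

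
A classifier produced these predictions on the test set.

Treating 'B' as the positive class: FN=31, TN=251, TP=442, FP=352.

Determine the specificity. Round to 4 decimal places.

Specificity = TN/(TN+FP) = 251/(251+352) = 0.4163

0.4163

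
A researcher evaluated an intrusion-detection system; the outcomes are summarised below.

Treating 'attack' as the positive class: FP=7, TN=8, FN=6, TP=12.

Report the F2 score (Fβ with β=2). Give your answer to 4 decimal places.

Fβ = (1+β²)·TP / ((1+β²)·TP + β²·FN + FP), with β²=4
= 5·12 / (5·12 + 4·6 + 7) = 0.6593

0.6593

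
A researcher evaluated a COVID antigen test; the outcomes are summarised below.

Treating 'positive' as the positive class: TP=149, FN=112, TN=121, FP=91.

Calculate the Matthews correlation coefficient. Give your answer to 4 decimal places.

MCC = (TP·TN − FP·FN) / √((TP+FP)(TP+FN)(TN+FP)(TN+FN))
Numerator = 149·121 − 91·112 = 7837
Denominator = √(240·261·212·233) = √3094165440 = 55625.2231
MCC = 7837 / 55625.2231 = 0.1409

0.1409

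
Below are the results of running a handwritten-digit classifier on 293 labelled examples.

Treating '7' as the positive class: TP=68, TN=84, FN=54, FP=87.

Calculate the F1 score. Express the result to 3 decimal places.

Precision = TP/(TP+FP) = 68/155 = 0.4387
Recall = TP/(TP+FN) = 68/122 = 0.5574
F1 = 2·TP/(2·TP+FP+FN) = 136/277 = 0.491

0.491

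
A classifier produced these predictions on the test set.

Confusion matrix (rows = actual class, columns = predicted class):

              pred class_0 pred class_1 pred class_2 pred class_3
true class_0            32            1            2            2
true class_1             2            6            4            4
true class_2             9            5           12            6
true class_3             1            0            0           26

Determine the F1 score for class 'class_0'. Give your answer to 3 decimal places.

Take TP from the diagonal, FP from the rest of the 'class_0' prediction marginal, FN from the rest of the 'class_0' actual marginal.
F1 score = 2·TP/(2·TP+FP+FN).
class_0: TP=32, FP=2+9+1=12, FN=1+2+2=5 → 64/81 = 0.7901

0.790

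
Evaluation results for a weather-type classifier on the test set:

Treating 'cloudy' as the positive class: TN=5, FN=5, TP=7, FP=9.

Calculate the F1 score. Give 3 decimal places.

0.500

Precision = TP/(TP+FP) = 7/16 = 0.4375
Recall = TP/(TP+FN) = 7/12 = 0.5833
F1 = 2·TP/(2·TP+FP+FN) = 14/28 = 0.500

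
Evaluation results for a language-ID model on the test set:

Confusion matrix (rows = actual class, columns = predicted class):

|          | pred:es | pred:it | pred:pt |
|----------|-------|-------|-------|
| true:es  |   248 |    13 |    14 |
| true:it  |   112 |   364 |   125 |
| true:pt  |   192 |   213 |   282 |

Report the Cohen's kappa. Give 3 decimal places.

Observed agreement pₒ = trace/N = 894/1563 = 0.5720
Expected agreement pₑ = Σ (rowᵢ·colᵢ)/N² = (275·552 + 601·590 + 687·421)/1563² = 0.3257
κ = (pₒ − pₑ)/(1 − pₑ) = (0.5720 − 0.3257)/(1 − 0.3257) = 0.365

0.365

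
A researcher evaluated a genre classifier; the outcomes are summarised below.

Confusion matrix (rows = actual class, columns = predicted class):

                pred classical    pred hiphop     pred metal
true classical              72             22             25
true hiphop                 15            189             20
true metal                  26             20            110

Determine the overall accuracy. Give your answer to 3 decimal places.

Accuracy = trace / total = (72+189+110=371) / 499 = 371/499 = 0.743

0.743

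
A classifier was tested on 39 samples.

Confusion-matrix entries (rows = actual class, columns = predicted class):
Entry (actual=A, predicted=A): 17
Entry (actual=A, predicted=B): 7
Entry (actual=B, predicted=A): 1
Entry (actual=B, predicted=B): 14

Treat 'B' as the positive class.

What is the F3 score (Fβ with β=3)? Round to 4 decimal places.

0.8974

Fβ = (1+β²)·TP / ((1+β²)·TP + β²·FN + FP), with β²=9
= 10·14 / (10·14 + 9·1 + 7) = 0.8974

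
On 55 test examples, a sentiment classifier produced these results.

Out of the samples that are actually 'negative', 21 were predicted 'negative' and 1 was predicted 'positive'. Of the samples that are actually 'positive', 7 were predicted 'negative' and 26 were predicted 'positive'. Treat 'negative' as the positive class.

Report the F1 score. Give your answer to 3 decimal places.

0.840

Precision = TP/(TP+FP) = 21/28 = 0.7500
Recall = TP/(TP+FN) = 21/22 = 0.9545
F1 = 2·TP/(2·TP+FP+FN) = 42/50 = 0.840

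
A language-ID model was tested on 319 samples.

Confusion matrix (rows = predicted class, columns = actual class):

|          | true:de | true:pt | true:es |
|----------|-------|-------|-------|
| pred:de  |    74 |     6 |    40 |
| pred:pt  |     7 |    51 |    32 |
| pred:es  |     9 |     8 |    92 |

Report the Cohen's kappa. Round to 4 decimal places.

Observed agreement pₒ = trace/N = 217/319 = 0.68025
Expected agreement pₑ = Σ (rowᵢ·colᵢ)/N² = (90·120 + 65·90 + 164·109)/319² = 0.33929
κ = (pₒ − pₑ)/(1 − pₑ) = (0.68025 − 0.33929)/(1 − 0.33929) = 0.5161

0.5161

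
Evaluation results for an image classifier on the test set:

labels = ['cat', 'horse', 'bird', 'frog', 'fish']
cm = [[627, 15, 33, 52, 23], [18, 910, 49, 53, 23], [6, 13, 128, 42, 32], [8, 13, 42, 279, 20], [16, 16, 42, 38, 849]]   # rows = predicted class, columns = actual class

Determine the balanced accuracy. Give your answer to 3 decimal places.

Balanced accuracy = mean of per-class recall.
  cat: recall = 627/675 = 0.9289
  horse: recall = 910/967 = 0.9411
  bird: recall = 128/294 = 0.4354
  frog: recall = 279/464 = 0.6013
  fish: recall = 849/947 = 0.8965
Mean = (0.9289 + 0.9411 + 0.4354 + 0.6013 + 0.8965) / 5 = 0.761

0.761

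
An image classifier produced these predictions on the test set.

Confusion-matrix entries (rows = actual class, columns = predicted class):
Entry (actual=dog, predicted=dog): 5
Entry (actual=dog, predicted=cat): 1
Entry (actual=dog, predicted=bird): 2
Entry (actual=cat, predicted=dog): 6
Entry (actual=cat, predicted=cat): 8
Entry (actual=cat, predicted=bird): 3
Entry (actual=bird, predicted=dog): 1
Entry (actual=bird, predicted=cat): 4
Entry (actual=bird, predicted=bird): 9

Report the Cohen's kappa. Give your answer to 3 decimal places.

Observed agreement pₒ = trace/N = 22/39 = 0.5641
Expected agreement pₑ = Σ (rowᵢ·colᵢ)/N² = (8·12 + 17·13 + 14·14)/39² = 0.3373
κ = (pₒ − pₑ)/(1 − pₑ) = (0.5641 − 0.3373)/(1 − 0.3373) = 0.342

0.342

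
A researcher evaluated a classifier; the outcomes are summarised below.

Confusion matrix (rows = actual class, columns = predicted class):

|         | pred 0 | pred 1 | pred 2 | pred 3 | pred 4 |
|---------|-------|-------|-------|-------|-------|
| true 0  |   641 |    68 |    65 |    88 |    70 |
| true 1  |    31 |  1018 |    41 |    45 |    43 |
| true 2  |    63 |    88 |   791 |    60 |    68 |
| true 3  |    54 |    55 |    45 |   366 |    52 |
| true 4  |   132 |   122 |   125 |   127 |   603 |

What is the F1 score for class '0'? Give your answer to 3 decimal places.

0.692

Treat '0' as positive and all other classes as negative.
F1 score = 2·TP/(2·TP+FP+FN).
0: TP=641, FP=31+63+54+132=280, FN=68+65+88+70=291 → 1282/1853 = 0.6919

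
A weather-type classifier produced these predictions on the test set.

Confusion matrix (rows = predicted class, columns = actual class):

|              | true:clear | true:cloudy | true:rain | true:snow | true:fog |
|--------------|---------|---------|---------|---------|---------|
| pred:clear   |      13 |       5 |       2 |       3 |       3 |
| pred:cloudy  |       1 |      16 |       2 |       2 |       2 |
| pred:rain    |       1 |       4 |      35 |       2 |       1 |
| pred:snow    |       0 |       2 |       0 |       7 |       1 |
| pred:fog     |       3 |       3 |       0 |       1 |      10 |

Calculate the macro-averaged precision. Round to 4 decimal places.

0.6596

Per-class precision (TP/(TP+FP)):
  clear: TP=13, FP=5+2+3+3=13 → 13/26 = 0.50000
  cloudy: TP=16, FP=1+2+2+2=7 → 16/23 = 0.69565
  rain: TP=35, FP=1+4+2+1=8 → 35/43 = 0.81395
  snow: TP=7, FP=0+2+0+1=3 → 7/10 = 0.70000
  fog: TP=10, FP=3+3+0+1=7 → 10/17 = 0.58824
Macro-precision = mean = (0.50000 + 0.69565 + 0.81395 + 0.70000 + 0.58824) / 5 = 0.6596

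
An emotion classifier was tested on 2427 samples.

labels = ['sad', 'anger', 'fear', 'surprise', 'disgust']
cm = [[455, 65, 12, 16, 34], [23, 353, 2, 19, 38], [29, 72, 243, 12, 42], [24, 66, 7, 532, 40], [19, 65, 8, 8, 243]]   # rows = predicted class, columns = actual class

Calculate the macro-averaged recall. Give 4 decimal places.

0.7615

Per-class recall (TP/(TP+FN)):
  sad: TP=455, FN=23+29+24+19=95 → 455/550 = 0.82727
  anger: TP=353, FN=65+72+66+65=268 → 353/621 = 0.56844
  fear: TP=243, FN=12+2+7+8=29 → 243/272 = 0.89338
  surprise: TP=532, FN=16+19+12+8=55 → 532/587 = 0.90630
  disgust: TP=243, FN=34+38+42+40=154 → 243/397 = 0.61209
Macro-recall = mean = (0.82727 + 0.56844 + 0.89338 + 0.90630 + 0.61209) / 5 = 0.7615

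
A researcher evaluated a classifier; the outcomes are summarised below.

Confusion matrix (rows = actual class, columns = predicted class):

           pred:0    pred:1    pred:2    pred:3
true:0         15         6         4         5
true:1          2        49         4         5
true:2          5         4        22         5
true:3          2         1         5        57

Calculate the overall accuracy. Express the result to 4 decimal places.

Accuracy = trace / total = (15+49+22+57=143) / 191 = 143/191 = 0.7487

0.7487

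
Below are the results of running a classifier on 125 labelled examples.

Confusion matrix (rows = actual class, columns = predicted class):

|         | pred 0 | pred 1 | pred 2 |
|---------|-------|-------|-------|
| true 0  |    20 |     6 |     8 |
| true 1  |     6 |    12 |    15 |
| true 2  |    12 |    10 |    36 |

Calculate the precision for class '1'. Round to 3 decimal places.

0.429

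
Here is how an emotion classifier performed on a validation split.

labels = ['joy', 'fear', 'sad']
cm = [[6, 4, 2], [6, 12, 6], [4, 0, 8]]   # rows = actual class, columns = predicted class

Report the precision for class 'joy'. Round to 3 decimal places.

0.375

Take TP from the diagonal, FP from the rest of the 'joy' prediction marginal, FN from the rest of the 'joy' actual marginal.
precision = TP/(TP+FP).
joy: TP=6, FP=6+4=10 → 6/16 = 0.3750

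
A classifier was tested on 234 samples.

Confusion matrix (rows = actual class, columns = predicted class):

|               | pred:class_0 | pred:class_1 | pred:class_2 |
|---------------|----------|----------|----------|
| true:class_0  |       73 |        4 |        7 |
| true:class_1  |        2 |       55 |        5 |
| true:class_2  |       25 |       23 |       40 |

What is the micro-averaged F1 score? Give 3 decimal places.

0.718

Micro-averaging pools counts across classes: ΣTP=168, ΣFP=66, ΣFN=66.
Micro-F1 score = 2·TP/(2·TP+FP+FN) on pooled counts = 0.718 (equals overall accuracy in single-label multiclass).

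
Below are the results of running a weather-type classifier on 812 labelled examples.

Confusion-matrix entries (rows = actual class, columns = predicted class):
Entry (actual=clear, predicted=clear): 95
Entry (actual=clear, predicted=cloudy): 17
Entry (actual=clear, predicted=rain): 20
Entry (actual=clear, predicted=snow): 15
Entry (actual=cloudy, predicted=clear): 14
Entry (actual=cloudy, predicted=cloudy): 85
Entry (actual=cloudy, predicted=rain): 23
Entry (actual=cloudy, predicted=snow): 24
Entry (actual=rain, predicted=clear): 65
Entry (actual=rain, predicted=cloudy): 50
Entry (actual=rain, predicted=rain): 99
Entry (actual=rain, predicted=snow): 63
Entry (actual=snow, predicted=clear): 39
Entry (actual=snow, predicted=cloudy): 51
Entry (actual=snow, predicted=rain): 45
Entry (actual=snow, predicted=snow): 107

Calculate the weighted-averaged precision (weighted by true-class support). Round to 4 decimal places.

0.4892

Per-class precision (TP/(TP+FP)):
  clear: TP=95, FP=14+65+39=118 → 95/213 = 0.44601
  cloudy: TP=85, FP=17+50+51=118 → 85/203 = 0.41872
  rain: TP=99, FP=20+23+45=88 → 99/187 = 0.52941
  snow: TP=107, FP=15+24+63=102 → 107/209 = 0.51196
Weighted-precision = Σ (supportᵢ/N)·precisionᵢ with N=812: (147/812)·0.44601 + (146/812)·0.41872 + (277/812)·0.52941 + (242/812)·0.51196 = 0.4892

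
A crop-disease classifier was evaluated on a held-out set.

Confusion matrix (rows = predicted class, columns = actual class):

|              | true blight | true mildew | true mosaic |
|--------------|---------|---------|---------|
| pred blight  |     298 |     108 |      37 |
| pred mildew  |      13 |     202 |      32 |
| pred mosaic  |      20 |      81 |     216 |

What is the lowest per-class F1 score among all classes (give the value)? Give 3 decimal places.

Per-class F1 score (2·TP/(2·TP+FP+FN)):
  blight: TP=298, FP=108+37=145, FN=13+20=33 → 596/774 = 0.7700
  mildew: TP=202, FP=13+32=45, FN=108+81=189 → 404/638 = 0.6332
  mosaic: TP=216, FP=20+81=101, FN=37+32=69 → 432/602 = 0.7176
Lowest is class 'mildew' with F1 score = 0.633.

0.633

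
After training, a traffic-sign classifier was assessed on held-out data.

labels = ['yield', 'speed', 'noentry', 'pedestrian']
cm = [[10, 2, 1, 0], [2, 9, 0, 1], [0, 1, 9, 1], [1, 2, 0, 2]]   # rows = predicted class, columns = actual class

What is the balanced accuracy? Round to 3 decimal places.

Balanced accuracy = mean of per-class recall.
  yield: recall = 10/13 = 0.7692
  speed: recall = 9/14 = 0.6429
  noentry: recall = 9/10 = 0.9000
  pedestrian: recall = 2/4 = 0.5000
Mean = (0.7692 + 0.6429 + 0.9000 + 0.5000) / 4 = 0.703

0.703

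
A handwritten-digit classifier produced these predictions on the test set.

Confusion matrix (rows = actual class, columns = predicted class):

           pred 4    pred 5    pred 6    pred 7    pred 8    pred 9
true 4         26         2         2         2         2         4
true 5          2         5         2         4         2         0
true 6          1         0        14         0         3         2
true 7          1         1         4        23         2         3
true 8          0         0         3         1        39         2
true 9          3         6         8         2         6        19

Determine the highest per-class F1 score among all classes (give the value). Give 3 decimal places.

0.788

Per-class F1 score (2·TP/(2·TP+FP+FN)):
  4: TP=26, FP=2+1+1+0+3=7, FN=2+2+2+2+4=12 → 52/71 = 0.7324
  5: TP=5, FP=2+0+1+0+6=9, FN=2+2+4+2+0=10 → 10/29 = 0.3448
  6: TP=14, FP=2+2+4+3+8=19, FN=1+0+0+3+2=6 → 28/53 = 0.5283
  7: TP=23, FP=2+4+0+1+2=9, FN=1+1+4+2+3=11 → 46/66 = 0.6970
  8: TP=39, FP=2+2+3+2+6=15, FN=0+0+3+1+2=6 → 78/99 = 0.7879
  9: TP=19, FP=4+0+2+3+2=11, FN=3+6+8+2+6=25 → 38/74 = 0.5135
Highest is class '8' with F1 score = 0.788.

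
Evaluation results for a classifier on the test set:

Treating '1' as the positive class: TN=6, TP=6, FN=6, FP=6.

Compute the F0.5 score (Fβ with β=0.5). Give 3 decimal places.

Fβ = (1+β²)·TP / ((1+β²)·TP + β²·FN + FP), with β²=1/4
= 1.25·6 / (1.25·6 + 0.25·6 + 6) = 0.500

0.500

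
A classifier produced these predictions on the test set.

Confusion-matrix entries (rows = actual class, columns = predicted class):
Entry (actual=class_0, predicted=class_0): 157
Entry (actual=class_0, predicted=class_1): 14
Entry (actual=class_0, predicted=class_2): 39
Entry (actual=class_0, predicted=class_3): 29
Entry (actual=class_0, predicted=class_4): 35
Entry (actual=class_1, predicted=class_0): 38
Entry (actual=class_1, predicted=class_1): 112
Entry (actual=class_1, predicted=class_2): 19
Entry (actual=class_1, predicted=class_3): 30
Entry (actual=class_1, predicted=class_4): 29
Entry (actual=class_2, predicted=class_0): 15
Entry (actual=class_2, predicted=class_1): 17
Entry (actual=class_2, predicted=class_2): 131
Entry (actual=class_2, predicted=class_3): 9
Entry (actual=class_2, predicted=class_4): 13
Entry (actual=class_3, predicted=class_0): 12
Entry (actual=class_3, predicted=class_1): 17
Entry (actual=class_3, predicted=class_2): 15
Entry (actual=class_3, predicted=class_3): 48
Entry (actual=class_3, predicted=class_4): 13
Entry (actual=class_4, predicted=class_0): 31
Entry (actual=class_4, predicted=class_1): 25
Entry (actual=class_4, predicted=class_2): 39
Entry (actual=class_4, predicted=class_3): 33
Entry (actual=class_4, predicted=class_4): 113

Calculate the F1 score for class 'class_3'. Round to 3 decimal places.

Treat 'class_3' as positive and all other classes as negative.
F1 score = 2·TP/(2·TP+FP+FN).
class_3: TP=48, FP=29+30+9+33=101, FN=12+17+15+13=57 → 96/254 = 0.3780

0.378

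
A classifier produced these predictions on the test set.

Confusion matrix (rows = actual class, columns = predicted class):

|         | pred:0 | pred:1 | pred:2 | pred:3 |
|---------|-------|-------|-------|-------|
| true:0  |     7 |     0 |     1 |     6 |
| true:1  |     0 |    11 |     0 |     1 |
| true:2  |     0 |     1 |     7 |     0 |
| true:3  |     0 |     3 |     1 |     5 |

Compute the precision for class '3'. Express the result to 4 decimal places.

precision = TP/(TP+FP).
3: TP=5, FP=6+1+0=7 → 5/12 = 0.41667

0.4167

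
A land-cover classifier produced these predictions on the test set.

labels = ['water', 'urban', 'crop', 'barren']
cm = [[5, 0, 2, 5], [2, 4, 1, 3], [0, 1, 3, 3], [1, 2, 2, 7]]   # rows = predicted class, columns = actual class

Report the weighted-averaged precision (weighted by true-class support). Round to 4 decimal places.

0.4893

Per-class precision (TP/(TP+FP)):
  water: TP=5, FP=0+2+5=7 → 5/12 = 0.41667
  urban: TP=4, FP=2+1+3=6 → 4/10 = 0.40000
  crop: TP=3, FP=0+1+3=4 → 3/7 = 0.42857
  barren: TP=7, FP=1+2+2=5 → 7/12 = 0.58333
Weighted-precision = Σ (supportᵢ/N)·precisionᵢ with N=41: (8/41)·0.41667 + (7/41)·0.40000 + (8/41)·0.42857 + (18/41)·0.58333 = 0.4893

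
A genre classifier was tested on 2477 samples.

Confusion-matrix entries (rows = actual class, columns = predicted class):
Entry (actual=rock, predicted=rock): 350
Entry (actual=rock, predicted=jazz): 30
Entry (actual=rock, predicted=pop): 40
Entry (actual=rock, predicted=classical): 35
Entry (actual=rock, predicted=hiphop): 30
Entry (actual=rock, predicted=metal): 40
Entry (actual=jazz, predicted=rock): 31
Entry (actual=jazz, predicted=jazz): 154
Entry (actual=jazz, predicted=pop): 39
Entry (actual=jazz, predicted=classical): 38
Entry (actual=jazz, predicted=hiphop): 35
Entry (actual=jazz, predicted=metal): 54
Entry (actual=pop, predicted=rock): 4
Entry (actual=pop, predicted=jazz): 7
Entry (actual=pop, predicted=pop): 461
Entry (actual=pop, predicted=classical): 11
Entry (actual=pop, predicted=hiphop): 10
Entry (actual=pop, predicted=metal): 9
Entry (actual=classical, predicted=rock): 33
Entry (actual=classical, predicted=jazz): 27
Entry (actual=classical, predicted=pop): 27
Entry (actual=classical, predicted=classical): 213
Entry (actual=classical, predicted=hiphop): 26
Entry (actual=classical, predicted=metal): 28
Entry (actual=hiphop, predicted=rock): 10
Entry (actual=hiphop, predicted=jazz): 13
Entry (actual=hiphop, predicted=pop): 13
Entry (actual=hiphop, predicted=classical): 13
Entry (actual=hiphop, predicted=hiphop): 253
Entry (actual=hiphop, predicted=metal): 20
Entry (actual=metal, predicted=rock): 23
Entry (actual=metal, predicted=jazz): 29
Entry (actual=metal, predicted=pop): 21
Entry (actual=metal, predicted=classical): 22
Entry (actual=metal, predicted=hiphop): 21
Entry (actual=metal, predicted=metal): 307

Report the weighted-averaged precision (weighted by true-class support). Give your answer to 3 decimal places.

0.698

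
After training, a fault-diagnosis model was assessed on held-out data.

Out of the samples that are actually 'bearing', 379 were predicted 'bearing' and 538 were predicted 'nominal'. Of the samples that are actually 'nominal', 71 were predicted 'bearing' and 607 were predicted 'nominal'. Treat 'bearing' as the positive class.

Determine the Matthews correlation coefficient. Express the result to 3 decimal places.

0.339

MCC = (TP·TN − FP·FN) / √((TP+FP)(TP+FN)(TN+FP)(TN+FN))
Numerator = 379·607 − 71·538 = 191855
Denominator = √(450·917·678·1145) = √320344321500 = 565989.6832
MCC = 191855 / 565989.6832 = 0.339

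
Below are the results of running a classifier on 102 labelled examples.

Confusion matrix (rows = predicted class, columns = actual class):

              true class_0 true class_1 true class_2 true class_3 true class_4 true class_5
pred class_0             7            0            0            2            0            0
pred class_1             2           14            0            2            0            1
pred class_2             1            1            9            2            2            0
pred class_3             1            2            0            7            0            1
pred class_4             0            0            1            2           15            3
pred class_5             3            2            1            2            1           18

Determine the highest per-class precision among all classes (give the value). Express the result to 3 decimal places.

Per-class precision (TP/(TP+FP)):
  class_0: TP=7, FP=0+0+2+0+0=2 → 7/9 = 0.7778
  class_1: TP=14, FP=2+0+2+0+1=5 → 14/19 = 0.7368
  class_2: TP=9, FP=1+1+2+2+0=6 → 9/15 = 0.6000
  class_3: TP=7, FP=1+2+0+0+1=4 → 7/11 = 0.6364
  class_4: TP=15, FP=0+0+1+2+3=6 → 15/21 = 0.7143
  class_5: TP=18, FP=3+2+1+2+1=9 → 18/27 = 0.6667
Highest is class 'class_0' with precision = 0.778.

0.778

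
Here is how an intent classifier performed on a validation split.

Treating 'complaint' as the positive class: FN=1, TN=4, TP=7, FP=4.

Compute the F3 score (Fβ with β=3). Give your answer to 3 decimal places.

Fβ = (1+β²)·TP / ((1+β²)·TP + β²·FN + FP), with β²=9
= 10·7 / (10·7 + 9·1 + 4) = 0.843

0.843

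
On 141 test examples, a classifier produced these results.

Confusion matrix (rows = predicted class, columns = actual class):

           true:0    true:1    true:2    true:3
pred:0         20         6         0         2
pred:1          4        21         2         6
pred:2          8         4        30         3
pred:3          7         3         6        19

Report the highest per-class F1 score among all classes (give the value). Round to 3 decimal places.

0.723

Per-class F1 score (2·TP/(2·TP+FP+FN)):
  0: TP=20, FP=6+0+2=8, FN=4+8+7=19 → 40/67 = 0.5970
  1: TP=21, FP=4+2+6=12, FN=6+4+3=13 → 42/67 = 0.6269
  2: TP=30, FP=8+4+3=15, FN=0+2+6=8 → 60/83 = 0.7229
  3: TP=19, FP=7+3+6=16, FN=2+6+3=11 → 38/65 = 0.5846
Highest is class '2' with F1 score = 0.723.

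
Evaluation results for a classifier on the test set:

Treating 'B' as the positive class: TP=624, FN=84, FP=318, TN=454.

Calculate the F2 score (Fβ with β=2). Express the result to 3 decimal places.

Fβ = (1+β²)·TP / ((1+β²)·TP + β²·FN + FP), with β²=4
= 5·624 / (5·624 + 4·84 + 318) = 0.827

0.827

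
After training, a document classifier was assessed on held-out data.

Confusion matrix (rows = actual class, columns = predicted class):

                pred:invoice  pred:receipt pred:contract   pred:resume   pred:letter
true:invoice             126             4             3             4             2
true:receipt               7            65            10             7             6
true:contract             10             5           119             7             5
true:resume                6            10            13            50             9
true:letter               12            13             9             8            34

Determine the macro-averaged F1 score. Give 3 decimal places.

Per-class F1 score (2·TP/(2·TP+FP+FN)):
  invoice: TP=126, FP=7+10+6+12=35, FN=4+3+4+2=13 → 252/300 = 0.8400
  receipt: TP=65, FP=4+5+10+13=32, FN=7+10+7+6=30 → 130/192 = 0.6771
  contract: TP=119, FP=3+10+13+9=35, FN=10+5+7+5=27 → 238/300 = 0.7933
  resume: TP=50, FP=4+7+7+8=26, FN=6+10+13+9=38 → 100/164 = 0.6098
  letter: TP=34, FP=2+6+5+9=22, FN=12+13+9+8=42 → 68/132 = 0.5152
Macro-F1 score = mean = (0.8400 + 0.6771 + 0.7933 + 0.6098 + 0.5152) / 5 = 0.687

0.687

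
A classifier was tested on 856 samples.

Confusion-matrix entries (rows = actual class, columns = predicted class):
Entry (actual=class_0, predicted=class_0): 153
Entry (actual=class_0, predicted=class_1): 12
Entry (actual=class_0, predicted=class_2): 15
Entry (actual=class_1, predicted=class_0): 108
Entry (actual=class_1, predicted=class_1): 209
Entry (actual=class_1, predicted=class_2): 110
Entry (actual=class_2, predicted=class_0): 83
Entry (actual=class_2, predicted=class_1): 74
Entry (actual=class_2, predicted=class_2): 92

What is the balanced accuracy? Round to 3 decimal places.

0.570

Balanced accuracy = mean of per-class recall.
  class_0: recall = 153/180 = 0.8500
  class_1: recall = 209/427 = 0.4895
  class_2: recall = 92/249 = 0.3695
Mean = (0.8500 + 0.4895 + 0.3695) / 3 = 0.570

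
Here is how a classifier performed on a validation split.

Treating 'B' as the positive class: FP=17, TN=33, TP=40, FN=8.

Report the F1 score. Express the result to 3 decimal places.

Precision = TP/(TP+FP) = 40/57 = 0.7018
Recall = TP/(TP+FN) = 40/48 = 0.8333
F1 = 2·TP/(2·TP+FP+FN) = 80/105 = 0.762

0.762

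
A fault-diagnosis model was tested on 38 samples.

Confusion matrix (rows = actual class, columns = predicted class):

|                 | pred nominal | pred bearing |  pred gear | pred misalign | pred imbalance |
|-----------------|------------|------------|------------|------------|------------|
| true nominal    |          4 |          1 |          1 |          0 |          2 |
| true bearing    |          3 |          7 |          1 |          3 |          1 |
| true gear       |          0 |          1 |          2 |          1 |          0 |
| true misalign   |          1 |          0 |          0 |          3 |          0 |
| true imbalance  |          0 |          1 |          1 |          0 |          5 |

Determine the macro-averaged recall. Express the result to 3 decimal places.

Per-class recall (TP/(TP+FN)):
  nominal: TP=4, FN=1+1+0+2=4 → 4/8 = 0.5000
  bearing: TP=7, FN=3+1+3+1=8 → 7/15 = 0.4667
  gear: TP=2, FN=0+1+1+0=2 → 2/4 = 0.5000
  misalign: TP=3, FN=1+0+0+0=1 → 3/4 = 0.7500
  imbalance: TP=5, FN=0+1+1+0=2 → 5/7 = 0.7143
Macro-recall = mean = (0.5000 + 0.4667 + 0.5000 + 0.7500 + 0.7143) / 5 = 0.586

0.586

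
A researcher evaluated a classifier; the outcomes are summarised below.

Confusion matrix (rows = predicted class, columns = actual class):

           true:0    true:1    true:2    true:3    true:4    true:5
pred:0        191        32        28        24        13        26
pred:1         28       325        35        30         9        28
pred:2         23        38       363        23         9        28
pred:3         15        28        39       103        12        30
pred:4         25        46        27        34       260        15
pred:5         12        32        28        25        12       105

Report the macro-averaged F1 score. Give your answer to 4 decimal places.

0.6107

Per-class F1 score (2·TP/(2·TP+FP+FN)):
  0: TP=191, FP=32+28+24+13+26=123, FN=28+23+15+25+12=103 → 382/608 = 0.62829
  1: TP=325, FP=28+35+30+9+28=130, FN=32+38+28+46+32=176 → 650/956 = 0.67992
  2: TP=363, FP=23+38+23+9+28=121, FN=28+35+39+27+28=157 → 726/1004 = 0.72311
  3: TP=103, FP=15+28+39+12+30=124, FN=24+30+23+34+25=136 → 206/466 = 0.44206
  4: TP=260, FP=25+46+27+34+15=147, FN=13+9+9+12+12=55 → 520/722 = 0.72022
  5: TP=105, FP=12+32+28+25+12=109, FN=26+28+28+30+15=127 → 210/446 = 0.47085
Macro-F1 score = mean = (0.62829 + 0.67992 + 0.72311 + 0.44206 + 0.72022 + 0.47085) / 6 = 0.6107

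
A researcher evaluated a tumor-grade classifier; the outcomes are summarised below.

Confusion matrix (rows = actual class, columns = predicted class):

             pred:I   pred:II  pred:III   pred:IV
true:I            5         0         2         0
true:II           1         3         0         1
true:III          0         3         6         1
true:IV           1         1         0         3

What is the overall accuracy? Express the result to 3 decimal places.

0.630

Accuracy = trace / total = (5+3+6+3=17) / 27 = 17/27 = 0.630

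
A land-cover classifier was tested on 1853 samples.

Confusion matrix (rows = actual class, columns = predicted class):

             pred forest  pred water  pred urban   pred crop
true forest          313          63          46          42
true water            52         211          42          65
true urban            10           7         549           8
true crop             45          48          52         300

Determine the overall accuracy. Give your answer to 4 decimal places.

0.7410

Accuracy = trace / total = (313+211+549+300=1373) / 1853 = 1373/1853 = 0.7410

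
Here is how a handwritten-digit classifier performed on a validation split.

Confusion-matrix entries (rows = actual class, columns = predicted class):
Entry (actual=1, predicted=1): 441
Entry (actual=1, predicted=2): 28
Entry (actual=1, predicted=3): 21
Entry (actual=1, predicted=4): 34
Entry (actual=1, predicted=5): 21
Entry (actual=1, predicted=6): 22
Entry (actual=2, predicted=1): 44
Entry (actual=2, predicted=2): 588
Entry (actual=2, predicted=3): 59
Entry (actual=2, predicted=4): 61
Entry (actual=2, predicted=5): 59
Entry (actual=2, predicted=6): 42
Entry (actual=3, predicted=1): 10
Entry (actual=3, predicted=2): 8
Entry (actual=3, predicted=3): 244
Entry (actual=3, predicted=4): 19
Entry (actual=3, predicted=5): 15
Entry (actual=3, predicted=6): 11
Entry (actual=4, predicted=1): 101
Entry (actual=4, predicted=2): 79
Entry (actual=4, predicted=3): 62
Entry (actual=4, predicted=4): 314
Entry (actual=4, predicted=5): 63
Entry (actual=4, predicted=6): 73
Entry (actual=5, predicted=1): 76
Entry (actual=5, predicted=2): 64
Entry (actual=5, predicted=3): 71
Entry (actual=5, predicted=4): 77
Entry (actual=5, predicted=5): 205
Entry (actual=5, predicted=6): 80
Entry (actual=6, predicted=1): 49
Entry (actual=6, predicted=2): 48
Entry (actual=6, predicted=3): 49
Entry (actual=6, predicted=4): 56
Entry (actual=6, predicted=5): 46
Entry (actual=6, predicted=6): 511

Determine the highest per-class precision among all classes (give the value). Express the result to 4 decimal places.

Per-class precision (TP/(TP+FP)):
  1: TP=441, FP=44+10+101+76+49=280 → 441/721 = 0.61165
  2: TP=588, FP=28+8+79+64+48=227 → 588/815 = 0.72147
  3: TP=244, FP=21+59+62+71+49=262 → 244/506 = 0.48221
  4: TP=314, FP=34+61+19+77+56=247 → 314/561 = 0.55971
  5: TP=205, FP=21+59+15+63+46=204 → 205/409 = 0.50122
  6: TP=511, FP=22+42+11+73+80=228 → 511/739 = 0.69147
Highest is class '2' with precision = 0.7215.

0.7215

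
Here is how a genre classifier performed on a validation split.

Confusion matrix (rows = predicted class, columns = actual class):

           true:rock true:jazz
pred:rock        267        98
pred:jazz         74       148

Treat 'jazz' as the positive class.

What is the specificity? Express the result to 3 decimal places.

0.783

Specificity = TN/(TN+FP) = 267/(267+74) = 0.783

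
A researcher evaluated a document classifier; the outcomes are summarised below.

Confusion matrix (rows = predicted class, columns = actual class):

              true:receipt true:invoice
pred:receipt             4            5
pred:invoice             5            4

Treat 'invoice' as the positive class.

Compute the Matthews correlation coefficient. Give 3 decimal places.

-0.111

MCC = (TP·TN − FP·FN) / √((TP+FP)(TP+FN)(TN+FP)(TN+FN))
Numerator = 4·4 − 5·5 = -9
Denominator = √(9·9·9·9) = √6561 = 81.0000
MCC = -9 / 81.0000 = -0.111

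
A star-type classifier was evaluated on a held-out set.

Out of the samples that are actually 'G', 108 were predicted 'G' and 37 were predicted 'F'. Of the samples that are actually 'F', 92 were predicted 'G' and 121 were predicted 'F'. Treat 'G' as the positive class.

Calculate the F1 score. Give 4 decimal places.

0.6261

Precision = TP/(TP+FP) = 108/200 = 0.5400
Recall = TP/(TP+FN) = 108/145 = 0.7448
F1 = 2·TP/(2·TP+FP+FN) = 216/345 = 0.6261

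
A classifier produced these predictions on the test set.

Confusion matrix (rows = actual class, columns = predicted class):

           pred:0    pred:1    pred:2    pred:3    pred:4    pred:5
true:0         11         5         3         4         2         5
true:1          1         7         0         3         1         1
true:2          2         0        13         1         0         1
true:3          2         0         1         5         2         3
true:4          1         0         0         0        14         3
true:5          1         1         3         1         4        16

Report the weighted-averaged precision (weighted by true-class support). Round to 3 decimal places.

Per-class precision (TP/(TP+FP)):
  0: TP=11, FP=1+2+2+1+1=7 → 11/18 = 0.6111
  1: TP=7, FP=5+0+0+0+1=6 → 7/13 = 0.5385
  2: TP=13, FP=3+0+1+0+3=7 → 13/20 = 0.6500
  3: TP=5, FP=4+3+1+0+1=9 → 5/14 = 0.3571
  4: TP=14, FP=2+1+0+2+4=9 → 14/23 = 0.6087
  5: TP=16, FP=5+1+1+3+3=13 → 16/29 = 0.5517
Weighted-precision = Σ (supportᵢ/N)·precisionᵢ with N=117: (30/117)·0.6111 + (13/117)·0.5385 + (17/117)·0.6500 + (13/117)·0.3571 + (18/117)·0.6087 + (26/117)·0.5517 = 0.567

0.567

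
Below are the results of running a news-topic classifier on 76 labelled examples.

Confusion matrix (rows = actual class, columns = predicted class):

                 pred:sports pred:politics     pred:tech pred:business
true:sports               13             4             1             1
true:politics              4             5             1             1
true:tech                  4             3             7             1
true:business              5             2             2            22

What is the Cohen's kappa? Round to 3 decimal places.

0.474

Observed agreement pₒ = trace/N = 47/76 = 0.6184
Expected agreement pₑ = Σ (rowᵢ·colᵢ)/N² = (19·26 + 11·14 + 15·11 + 31·25)/76² = 0.2749
κ = (pₒ − pₑ)/(1 − pₑ) = (0.6184 − 0.2749)/(1 − 0.2749) = 0.474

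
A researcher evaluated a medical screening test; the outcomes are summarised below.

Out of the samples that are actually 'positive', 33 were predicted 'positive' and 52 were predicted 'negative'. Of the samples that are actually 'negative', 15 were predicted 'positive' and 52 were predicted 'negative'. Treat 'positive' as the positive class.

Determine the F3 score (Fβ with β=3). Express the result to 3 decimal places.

0.406

Fβ = (1+β²)·TP / ((1+β²)·TP + β²·FN + FP), with β²=9
= 10·33 / (10·33 + 9·52 + 15) = 0.406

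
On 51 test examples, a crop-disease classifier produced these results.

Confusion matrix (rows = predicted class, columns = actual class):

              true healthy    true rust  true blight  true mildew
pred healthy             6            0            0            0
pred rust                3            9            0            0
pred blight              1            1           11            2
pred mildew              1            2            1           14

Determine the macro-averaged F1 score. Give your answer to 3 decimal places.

0.774

Per-class F1 score (2·TP/(2·TP+FP+FN)):
  healthy: TP=6, FP=0+0+0=0, FN=3+1+1=5 → 12/17 = 0.7059
  rust: TP=9, FP=3+0+0=3, FN=0+1+2=3 → 18/24 = 0.7500
  blight: TP=11, FP=1+1+2=4, FN=0+0+1=1 → 22/27 = 0.8148
  mildew: TP=14, FP=1+2+1=4, FN=0+0+2=2 → 28/34 = 0.8235
Macro-F1 score = mean = (0.7059 + 0.7500 + 0.8148 + 0.8235) / 4 = 0.774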